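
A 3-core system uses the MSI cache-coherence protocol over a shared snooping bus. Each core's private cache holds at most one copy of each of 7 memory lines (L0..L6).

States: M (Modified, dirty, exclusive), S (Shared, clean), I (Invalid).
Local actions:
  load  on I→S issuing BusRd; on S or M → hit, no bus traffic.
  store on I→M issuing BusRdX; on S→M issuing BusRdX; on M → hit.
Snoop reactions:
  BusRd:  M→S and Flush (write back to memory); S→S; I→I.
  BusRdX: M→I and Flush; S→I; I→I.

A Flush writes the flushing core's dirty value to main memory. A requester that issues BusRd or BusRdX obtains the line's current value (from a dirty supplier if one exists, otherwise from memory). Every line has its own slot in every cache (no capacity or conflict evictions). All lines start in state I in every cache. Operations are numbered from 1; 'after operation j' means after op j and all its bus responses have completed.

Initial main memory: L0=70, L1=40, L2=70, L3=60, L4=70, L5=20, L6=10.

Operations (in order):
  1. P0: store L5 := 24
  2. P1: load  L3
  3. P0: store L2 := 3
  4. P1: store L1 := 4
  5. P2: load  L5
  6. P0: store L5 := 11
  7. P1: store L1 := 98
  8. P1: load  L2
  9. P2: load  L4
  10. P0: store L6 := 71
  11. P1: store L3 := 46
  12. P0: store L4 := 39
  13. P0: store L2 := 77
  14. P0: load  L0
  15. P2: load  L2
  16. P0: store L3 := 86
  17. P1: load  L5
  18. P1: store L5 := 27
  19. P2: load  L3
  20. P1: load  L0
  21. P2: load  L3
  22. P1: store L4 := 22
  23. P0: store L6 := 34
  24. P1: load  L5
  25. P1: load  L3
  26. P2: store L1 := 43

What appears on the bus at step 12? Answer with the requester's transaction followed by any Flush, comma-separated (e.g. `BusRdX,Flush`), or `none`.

step 1: P0: store L5 := 24  ⟶  MII  (L5)  txn=BusRdX  M[L5]=20
step 2: P1: load  L3  ⟶  ISI  (L3)  txn=BusRd  M[L3]=60
step 3: P0: store L2 := 3  ⟶  MII  (L2)  txn=BusRdX  M[L2]=70
step 4: P1: store L1 := 4  ⟶  IMI  (L1)  txn=BusRdX  M[L1]=40
step 5: P2: load  L5  ⟶  SIS  (L5)  txn=BusRd+Flush  M[L5]=24
step 6: P0: store L5 := 11  ⟶  MII  (L5)  txn=BusRdX  M[L5]=24
step 7: P1: store L1 := 98  ⟶  IMI  (L1)  txn=∅  M[L1]=40
step 8: P1: load  L2  ⟶  SSI  (L2)  txn=BusRd+Flush  M[L2]=3
step 9: P2: load  L4  ⟶  IIS  (L4)  txn=BusRd  M[L4]=70
step 10: P0: store L6 := 71  ⟶  MII  (L6)  txn=BusRdX  M[L6]=10
step 11: P1: store L3 := 46  ⟶  IMI  (L3)  txn=BusRdX  M[L3]=60
step 12: P0: store L4 := 39  ⟶  MII  (L4)  txn=BusRdX  M[L4]=70
step 13: P0: store L2 := 77  ⟶  MII  (L2)  txn=BusRdX  M[L2]=3
step 14: P0: load  L0  ⟶  SII  (L0)  txn=BusRd  M[L0]=70
step 15: P2: load  L2  ⟶  SIS  (L2)  txn=BusRd+Flush  M[L2]=77
step 16: P0: store L3 := 86  ⟶  MII  (L3)  txn=BusRdX+Flush  M[L3]=46
step 17: P1: load  L5  ⟶  SSI  (L5)  txn=BusRd+Flush  M[L5]=11
step 18: P1: store L5 := 27  ⟶  IMI  (L5)  txn=BusRdX  M[L5]=11
step 19: P2: load  L3  ⟶  SIS  (L3)  txn=BusRd+Flush  M[L3]=86
step 20: P1: load  L0  ⟶  SSI  (L0)  txn=BusRd  M[L0]=70
step 21: P2: load  L3  ⟶  SIS  (L3)  txn=∅  M[L3]=86
step 22: P1: store L4 := 22  ⟶  IMI  (L4)  txn=BusRdX+Flush  M[L4]=39
step 23: P0: store L6 := 34  ⟶  MII  (L6)  txn=∅  M[L6]=10
step 24: P1: load  L5  ⟶  IMI  (L5)  txn=∅  M[L5]=11
step 25: P1: load  L3  ⟶  SSS  (L3)  txn=BusRd  M[L3]=86
step 26: P2: store L1 := 43  ⟶  IIM  (L1)  txn=BusRdX+Flush  M[L1]=98

bus = BusRdX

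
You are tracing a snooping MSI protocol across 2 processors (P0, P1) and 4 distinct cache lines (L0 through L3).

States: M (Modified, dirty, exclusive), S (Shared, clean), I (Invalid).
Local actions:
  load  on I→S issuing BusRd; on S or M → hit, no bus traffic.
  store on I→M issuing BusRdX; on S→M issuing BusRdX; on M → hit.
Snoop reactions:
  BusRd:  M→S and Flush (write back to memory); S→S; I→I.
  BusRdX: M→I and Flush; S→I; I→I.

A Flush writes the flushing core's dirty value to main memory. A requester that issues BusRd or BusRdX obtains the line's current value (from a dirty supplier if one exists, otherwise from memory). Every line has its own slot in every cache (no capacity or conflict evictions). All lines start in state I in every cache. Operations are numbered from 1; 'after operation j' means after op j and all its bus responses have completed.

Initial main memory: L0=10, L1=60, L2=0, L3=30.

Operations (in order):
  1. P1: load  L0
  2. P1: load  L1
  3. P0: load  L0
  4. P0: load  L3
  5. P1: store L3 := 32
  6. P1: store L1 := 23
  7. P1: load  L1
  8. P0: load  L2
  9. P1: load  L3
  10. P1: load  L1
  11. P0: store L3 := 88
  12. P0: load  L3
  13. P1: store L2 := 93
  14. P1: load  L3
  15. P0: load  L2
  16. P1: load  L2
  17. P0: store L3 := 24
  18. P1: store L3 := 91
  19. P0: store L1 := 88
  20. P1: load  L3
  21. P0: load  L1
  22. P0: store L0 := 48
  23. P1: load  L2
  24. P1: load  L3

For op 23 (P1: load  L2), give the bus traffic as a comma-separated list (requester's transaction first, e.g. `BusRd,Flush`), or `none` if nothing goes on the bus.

bus = none

  op1 P1: load  L0 → I/S on L0; bus BusRd; mem=10
  op2 P1: load  L1 → I/S on L1; bus BusRd; mem=60
  op3 P0: load  L0 → S/S on L0; bus BusRd; mem=10
  op4 P0: load  L3 → S/I on L3; bus BusRd; mem=30
  op5 P1: store L3 := 32 → I/M on L3; bus BusRdX; mem=30
  op6 P1: store L1 := 23 → I/M on L1; bus BusRdX; mem=60
  op7 P1: load  L1 → I/M on L1; bus (none); mem=60
  op8 P0: load  L2 → S/I on L2; bus BusRd; mem=0
  op9 P1: load  L3 → I/M on L3; bus (none); mem=30
  op10 P1: load  L1 → I/M on L1; bus (none); mem=60
  op11 P0: store L3 := 88 → M/I on L3; bus BusRdX Flush; mem=32
  op12 P0: load  L3 → M/I on L3; bus (none); mem=32
  op13 P1: store L2 := 93 → I/M on L2; bus BusRdX; mem=0
  op14 P1: load  L3 → S/S on L3; bus BusRd Flush; mem=88
  op15 P0: load  L2 → S/S on L2; bus BusRd Flush; mem=93
  op16 P1: load  L2 → S/S on L2; bus (none); mem=93
  op17 P0: store L3 := 24 → M/I on L3; bus BusRdX; mem=88
  op18 P1: store L3 := 91 → I/M on L3; bus BusRdX Flush; mem=24
  op19 P0: store L1 := 88 → M/I on L1; bus BusRdX Flush; mem=23
  op20 P1: load  L3 → I/M on L3; bus (none); mem=24
  op21 P0: load  L1 → M/I on L1; bus (none); mem=23
  op22 P0: store L0 := 48 → M/I on L0; bus BusRdX; mem=10
  op23 P1: load  L2 → S/S on L2; bus (none); mem=93
  op24 P1: load  L3 → I/M on L3; bus (none); mem=24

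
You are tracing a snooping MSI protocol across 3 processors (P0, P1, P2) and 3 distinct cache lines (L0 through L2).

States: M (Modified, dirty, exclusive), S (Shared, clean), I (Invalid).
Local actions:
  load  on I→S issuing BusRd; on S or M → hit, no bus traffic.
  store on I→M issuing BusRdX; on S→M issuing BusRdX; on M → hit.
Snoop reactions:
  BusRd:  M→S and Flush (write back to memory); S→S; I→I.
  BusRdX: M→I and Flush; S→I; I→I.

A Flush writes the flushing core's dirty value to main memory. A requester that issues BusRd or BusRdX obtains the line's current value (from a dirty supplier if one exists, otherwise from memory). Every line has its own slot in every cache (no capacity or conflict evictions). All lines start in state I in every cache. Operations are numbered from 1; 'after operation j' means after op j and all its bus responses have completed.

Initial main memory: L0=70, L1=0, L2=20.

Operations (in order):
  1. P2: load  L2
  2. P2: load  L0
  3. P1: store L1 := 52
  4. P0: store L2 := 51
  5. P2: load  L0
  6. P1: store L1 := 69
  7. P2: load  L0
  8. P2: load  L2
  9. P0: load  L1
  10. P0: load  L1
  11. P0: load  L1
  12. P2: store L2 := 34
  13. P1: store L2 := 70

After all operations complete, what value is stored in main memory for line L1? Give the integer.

memory[L1] = 69

1. P2: load  L2  bus=[BusRd]  L2: P0=I P1=I P2=S  mem[L2]=20
2. P2: load  L0  bus=[BusRd]  L0: P0=I P1=I P2=S  mem[L0]=70
3. P1: store L1 := 52  bus=[BusRdX]  L1: P0=I P1=M P2=I  mem[L1]=0
4. P0: store L2 := 51  bus=[BusRdX]  L2: P0=M P1=I P2=I  mem[L2]=20
5. P2: load  L0  bus=[-]  L0: P0=I P1=I P2=S  mem[L0]=70
6. P1: store L1 := 69  bus=[-]  L1: P0=I P1=M P2=I  mem[L1]=0
7. P2: load  L0  bus=[-]  L0: P0=I P1=I P2=S  mem[L0]=70
8. P2: load  L2  bus=[BusRd,Flush]  L2: P0=S P1=I P2=S  mem[L2]=51
9. P0: load  L1  bus=[BusRd,Flush]  L1: P0=S P1=S P2=I  mem[L1]=69
10. P0: load  L1  bus=[-]  L1: P0=S P1=S P2=I  mem[L1]=69
11. P0: load  L1  bus=[-]  L1: P0=S P1=S P2=I  mem[L1]=69
12. P2: store L2 := 34  bus=[BusRdX]  L2: P0=I P1=I P2=M  mem[L2]=51
13. P1: store L2 := 70  bus=[BusRdX,Flush]  L2: P0=I P1=M P2=I  mem[L2]=34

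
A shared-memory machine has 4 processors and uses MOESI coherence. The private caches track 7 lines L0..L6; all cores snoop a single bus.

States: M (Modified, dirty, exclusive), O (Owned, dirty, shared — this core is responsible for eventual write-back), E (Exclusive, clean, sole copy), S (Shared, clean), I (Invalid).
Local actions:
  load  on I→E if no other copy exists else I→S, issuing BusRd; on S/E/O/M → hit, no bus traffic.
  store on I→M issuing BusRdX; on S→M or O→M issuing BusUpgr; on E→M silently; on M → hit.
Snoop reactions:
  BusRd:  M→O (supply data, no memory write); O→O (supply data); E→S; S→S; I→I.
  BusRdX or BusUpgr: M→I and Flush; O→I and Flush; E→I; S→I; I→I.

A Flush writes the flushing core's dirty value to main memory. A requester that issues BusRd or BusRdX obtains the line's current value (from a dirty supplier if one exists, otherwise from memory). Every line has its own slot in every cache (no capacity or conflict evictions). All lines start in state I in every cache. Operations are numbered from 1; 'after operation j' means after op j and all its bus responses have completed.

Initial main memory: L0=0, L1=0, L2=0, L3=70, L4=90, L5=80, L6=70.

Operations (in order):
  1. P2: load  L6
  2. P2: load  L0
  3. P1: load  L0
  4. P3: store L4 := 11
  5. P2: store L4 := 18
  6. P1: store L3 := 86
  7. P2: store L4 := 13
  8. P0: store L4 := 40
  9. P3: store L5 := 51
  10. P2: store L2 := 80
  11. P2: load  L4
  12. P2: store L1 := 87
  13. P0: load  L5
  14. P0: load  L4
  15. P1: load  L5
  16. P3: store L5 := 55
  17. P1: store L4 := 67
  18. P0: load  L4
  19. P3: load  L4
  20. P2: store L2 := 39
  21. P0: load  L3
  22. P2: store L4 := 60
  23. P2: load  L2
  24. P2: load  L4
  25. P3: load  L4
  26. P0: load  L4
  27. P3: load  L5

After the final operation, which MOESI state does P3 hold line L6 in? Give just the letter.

  op1 P2: load  L6 → I/I/E/I on L6; bus BusRd; mem=70
  op2 P2: load  L0 → I/I/E/I on L0; bus BusRd; mem=0
  op3 P1: load  L0 → I/S/S/I on L0; bus BusRd; mem=0
  op4 P3: store L4 := 11 → I/I/I/M on L4; bus BusRdX; mem=90
  op5 P2: store L4 := 18 → I/I/M/I on L4; bus BusRdX Flush; mem=11
  op6 P1: store L3 := 86 → I/M/I/I on L3; bus BusRdX; mem=70
  op7 P2: store L4 := 13 → I/I/M/I on L4; bus (none); mem=11
  op8 P0: store L4 := 40 → M/I/I/I on L4; bus BusRdX Flush; mem=13
  op9 P3: store L5 := 51 → I/I/I/M on L5; bus BusRdX; mem=80
  op10 P2: store L2 := 80 → I/I/M/I on L2; bus BusRdX; mem=0
  op11 P2: load  L4 → O/I/S/I on L4; bus BusRd; mem=13
  op12 P2: store L1 := 87 → I/I/M/I on L1; bus BusRdX; mem=0
  op13 P0: load  L5 → S/I/I/O on L5; bus BusRd; mem=80
  op14 P0: load  L4 → O/I/S/I on L4; bus (none); mem=13
  op15 P1: load  L5 → S/S/I/O on L5; bus BusRd; mem=80
  op16 P3: store L5 := 55 → I/I/I/M on L5; bus BusUpgr; mem=80
  op17 P1: store L4 := 67 → I/M/I/I on L4; bus BusRdX Flush; mem=40
  op18 P0: load  L4 → S/O/I/I on L4; bus BusRd; mem=40
  op19 P3: load  L4 → S/O/I/S on L4; bus BusRd; mem=40
  op20 P2: store L2 := 39 → I/I/M/I on L2; bus (none); mem=0
  op21 P0: load  L3 → S/O/I/I on L3; bus BusRd; mem=70
  op22 P2: store L4 := 60 → I/I/M/I on L4; bus BusRdX Flush; mem=67
  op23 P2: load  L2 → I/I/M/I on L2; bus (none); mem=0
  op24 P2: load  L4 → I/I/M/I on L4; bus (none); mem=67
  op25 P3: load  L4 → I/I/O/S on L4; bus BusRd; mem=67
  op26 P0: load  L4 → S/I/O/S on L4; bus BusRd; mem=67
  op27 P3: load  L5 → I/I/I/M on L5; bus (none); mem=80

state = I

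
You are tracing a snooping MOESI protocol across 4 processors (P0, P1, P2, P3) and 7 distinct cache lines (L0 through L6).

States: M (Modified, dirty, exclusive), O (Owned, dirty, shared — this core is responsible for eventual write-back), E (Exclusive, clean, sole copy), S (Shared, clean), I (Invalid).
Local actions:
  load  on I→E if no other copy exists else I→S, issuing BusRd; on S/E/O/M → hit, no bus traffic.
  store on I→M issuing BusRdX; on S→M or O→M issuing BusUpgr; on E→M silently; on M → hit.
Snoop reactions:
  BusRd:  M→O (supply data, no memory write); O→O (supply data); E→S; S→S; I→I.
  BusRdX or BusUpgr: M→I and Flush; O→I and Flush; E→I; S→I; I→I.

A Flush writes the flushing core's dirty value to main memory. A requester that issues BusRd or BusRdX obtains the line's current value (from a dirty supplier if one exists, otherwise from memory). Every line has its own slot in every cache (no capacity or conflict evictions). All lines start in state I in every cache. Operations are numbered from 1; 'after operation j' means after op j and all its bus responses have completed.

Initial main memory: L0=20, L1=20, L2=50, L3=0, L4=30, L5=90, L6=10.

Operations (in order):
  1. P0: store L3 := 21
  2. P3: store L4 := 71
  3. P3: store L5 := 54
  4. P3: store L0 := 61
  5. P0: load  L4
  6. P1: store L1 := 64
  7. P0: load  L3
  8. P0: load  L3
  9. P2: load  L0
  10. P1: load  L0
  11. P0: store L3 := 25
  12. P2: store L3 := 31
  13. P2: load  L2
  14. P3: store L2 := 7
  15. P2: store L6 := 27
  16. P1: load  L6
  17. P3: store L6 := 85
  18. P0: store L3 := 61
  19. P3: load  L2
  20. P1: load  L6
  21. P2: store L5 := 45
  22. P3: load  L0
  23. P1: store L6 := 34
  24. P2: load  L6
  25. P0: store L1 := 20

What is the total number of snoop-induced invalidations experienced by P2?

1. P0: store L3 := 21  bus=[BusRdX]  L3: P0=M P1=I P2=I P3=I  mem[L3]=0
2. P3: store L4 := 71  bus=[BusRdX]  L4: P0=I P1=I P2=I P3=M  mem[L4]=30
3. P3: store L5 := 54  bus=[BusRdX]  L5: P0=I P1=I P2=I P3=M  mem[L5]=90
4. P3: store L0 := 61  bus=[BusRdX]  L0: P0=I P1=I P2=I P3=M  mem[L0]=20
5. P0: load  L4  bus=[BusRd]  L4: P0=S P1=I P2=I P3=O  mem[L4]=30
6. P1: store L1 := 64  bus=[BusRdX]  L1: P0=I P1=M P2=I P3=I  mem[L1]=20
7. P0: load  L3  bus=[-]  L3: P0=M P1=I P2=I P3=I  mem[L3]=0
8. P0: load  L3  bus=[-]  L3: P0=M P1=I P2=I P3=I  mem[L3]=0
9. P2: load  L0  bus=[BusRd]  L0: P0=I P1=I P2=S P3=O  mem[L0]=20
10. P1: load  L0  bus=[BusRd]  L0: P0=I P1=S P2=S P3=O  mem[L0]=20
11. P0: store L3 := 25  bus=[-]  L3: P0=M P1=I P2=I P3=I  mem[L3]=0
12. P2: store L3 := 31  bus=[BusRdX,Flush]  L3: P0=I P1=I P2=M P3=I  mem[L3]=25
13. P2: load  L2  bus=[BusRd]  L2: P0=I P1=I P2=E P3=I  mem[L2]=50
14. P3: store L2 := 7  bus=[BusRdX]  L2: P0=I P1=I P2=I P3=M  mem[L2]=50
15. P2: store L6 := 27  bus=[BusRdX]  L6: P0=I P1=I P2=M P3=I  mem[L6]=10
16. P1: load  L6  bus=[BusRd]  L6: P0=I P1=S P2=O P3=I  mem[L6]=10
17. P3: store L6 := 85  bus=[BusRdX,Flush]  L6: P0=I P1=I P2=I P3=M  mem[L6]=27
18. P0: store L3 := 61  bus=[BusRdX,Flush]  L3: P0=M P1=I P2=I P3=I  mem[L3]=31
19. P3: load  L2  bus=[-]  L2: P0=I P1=I P2=I P3=M  mem[L2]=50
20. P1: load  L6  bus=[BusRd]  L6: P0=I P1=S P2=I P3=O  mem[L6]=27
21. P2: store L5 := 45  bus=[BusRdX,Flush]  L5: P0=I P1=I P2=M P3=I  mem[L5]=54
22. P3: load  L0  bus=[-]  L0: P0=I P1=S P2=S P3=O  mem[L0]=20
23. P1: store L6 := 34  bus=[BusUpgr,Flush]  L6: P0=I P1=M P2=I P3=I  mem[L6]=85
24. P2: load  L6  bus=[BusRd]  L6: P0=I P1=O P2=S P3=I  mem[L6]=85
25. P0: store L1 := 20  bus=[BusRdX,Flush]  L1: P0=M P1=I P2=I P3=I  mem[L1]=64

invalidations = 3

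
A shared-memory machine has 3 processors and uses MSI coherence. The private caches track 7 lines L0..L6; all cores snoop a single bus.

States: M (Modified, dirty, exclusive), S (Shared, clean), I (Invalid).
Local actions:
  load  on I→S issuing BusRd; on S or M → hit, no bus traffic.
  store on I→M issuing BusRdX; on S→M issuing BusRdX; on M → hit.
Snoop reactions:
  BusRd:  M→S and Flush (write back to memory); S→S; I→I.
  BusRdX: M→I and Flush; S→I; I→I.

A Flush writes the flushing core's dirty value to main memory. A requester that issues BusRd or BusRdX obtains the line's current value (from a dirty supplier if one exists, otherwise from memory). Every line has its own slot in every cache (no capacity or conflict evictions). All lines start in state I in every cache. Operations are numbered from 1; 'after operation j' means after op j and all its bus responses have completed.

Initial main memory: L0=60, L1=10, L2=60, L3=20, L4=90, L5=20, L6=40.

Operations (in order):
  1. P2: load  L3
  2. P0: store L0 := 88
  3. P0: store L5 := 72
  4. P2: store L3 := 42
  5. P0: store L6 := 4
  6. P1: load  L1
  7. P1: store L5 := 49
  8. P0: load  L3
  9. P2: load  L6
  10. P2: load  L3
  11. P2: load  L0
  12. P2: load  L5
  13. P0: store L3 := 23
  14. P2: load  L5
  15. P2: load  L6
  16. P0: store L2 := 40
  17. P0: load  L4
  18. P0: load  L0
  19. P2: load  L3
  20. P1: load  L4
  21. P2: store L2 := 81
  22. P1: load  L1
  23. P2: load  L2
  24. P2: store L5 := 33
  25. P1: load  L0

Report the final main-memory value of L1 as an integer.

step 1: P2: load  L3  ⟶  IIS  (L3)  txn=BusRd  M[L3]=20
step 2: P0: store L0 := 88  ⟶  MII  (L0)  txn=BusRdX  M[L0]=60
step 3: P0: store L5 := 72  ⟶  MII  (L5)  txn=BusRdX  M[L5]=20
step 4: P2: store L3 := 42  ⟶  IIM  (L3)  txn=BusRdX  M[L3]=20
step 5: P0: store L6 := 4  ⟶  MII  (L6)  txn=BusRdX  M[L6]=40
step 6: P1: load  L1  ⟶  ISI  (L1)  txn=BusRd  M[L1]=10
step 7: P1: store L5 := 49  ⟶  IMI  (L5)  txn=BusRdX+Flush  M[L5]=72
step 8: P0: load  L3  ⟶  SIS  (L3)  txn=BusRd+Flush  M[L3]=42
step 9: P2: load  L6  ⟶  SIS  (L6)  txn=BusRd+Flush  M[L6]=4
step 10: P2: load  L3  ⟶  SIS  (L3)  txn=∅  M[L3]=42
step 11: P2: load  L0  ⟶  SIS  (L0)  txn=BusRd+Flush  M[L0]=88
step 12: P2: load  L5  ⟶  ISS  (L5)  txn=BusRd+Flush  M[L5]=49
step 13: P0: store L3 := 23  ⟶  MII  (L3)  txn=BusRdX  M[L3]=42
step 14: P2: load  L5  ⟶  ISS  (L5)  txn=∅  M[L5]=49
step 15: P2: load  L6  ⟶  SIS  (L6)  txn=∅  M[L6]=4
step 16: P0: store L2 := 40  ⟶  MII  (L2)  txn=BusRdX  M[L2]=60
step 17: P0: load  L4  ⟶  SII  (L4)  txn=BusRd  M[L4]=90
step 18: P0: load  L0  ⟶  SIS  (L0)  txn=∅  M[L0]=88
step 19: P2: load  L3  ⟶  SIS  (L3)  txn=BusRd+Flush  M[L3]=23
step 20: P1: load  L4  ⟶  SSI  (L4)  txn=BusRd  M[L4]=90
step 21: P2: store L2 := 81  ⟶  IIM  (L2)  txn=BusRdX+Flush  M[L2]=40
step 22: P1: load  L1  ⟶  ISI  (L1)  txn=∅  M[L1]=10
step 23: P2: load  L2  ⟶  IIM  (L2)  txn=∅  M[L2]=40
step 24: P2: store L5 := 33  ⟶  IIM  (L5)  txn=BusRdX  M[L5]=49
step 25: P1: load  L0  ⟶  SSS  (L0)  txn=BusRd  M[L0]=88

memory[L1] = 10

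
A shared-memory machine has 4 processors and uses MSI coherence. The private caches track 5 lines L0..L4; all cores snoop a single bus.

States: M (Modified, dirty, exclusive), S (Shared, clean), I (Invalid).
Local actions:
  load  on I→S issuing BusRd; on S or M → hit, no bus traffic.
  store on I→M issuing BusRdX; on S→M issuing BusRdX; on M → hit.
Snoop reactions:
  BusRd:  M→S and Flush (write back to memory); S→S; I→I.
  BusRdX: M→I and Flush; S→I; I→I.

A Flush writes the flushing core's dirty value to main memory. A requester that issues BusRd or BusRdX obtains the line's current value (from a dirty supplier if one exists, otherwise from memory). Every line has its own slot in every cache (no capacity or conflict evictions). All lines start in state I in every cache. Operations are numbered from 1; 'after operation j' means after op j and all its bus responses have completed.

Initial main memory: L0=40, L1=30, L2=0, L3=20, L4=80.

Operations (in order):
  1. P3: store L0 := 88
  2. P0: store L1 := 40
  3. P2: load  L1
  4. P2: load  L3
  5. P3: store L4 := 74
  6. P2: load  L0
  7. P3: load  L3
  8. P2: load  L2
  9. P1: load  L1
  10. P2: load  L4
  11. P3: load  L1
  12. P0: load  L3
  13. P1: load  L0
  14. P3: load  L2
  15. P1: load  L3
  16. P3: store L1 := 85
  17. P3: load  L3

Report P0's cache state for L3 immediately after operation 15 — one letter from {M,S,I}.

state = S

  op1 P3: store L0 := 88 → I/I/I/M on L0; bus BusRdX; mem=40
  op2 P0: store L1 := 40 → M/I/I/I on L1; bus BusRdX; mem=30
  op3 P2: load  L1 → S/I/S/I on L1; bus BusRd Flush; mem=40
  op4 P2: load  L3 → I/I/S/I on L3; bus BusRd; mem=20
  op5 P3: store L4 := 74 → I/I/I/M on L4; bus BusRdX; mem=80
  op6 P2: load  L0 → I/I/S/S on L0; bus BusRd Flush; mem=88
  op7 P3: load  L3 → I/I/S/S on L3; bus BusRd; mem=20
  op8 P2: load  L2 → I/I/S/I on L2; bus BusRd; mem=0
  op9 P1: load  L1 → S/S/S/I on L1; bus BusRd; mem=40
  op10 P2: load  L4 → I/I/S/S on L4; bus BusRd Flush; mem=74
  op11 P3: load  L1 → S/S/S/S on L1; bus BusRd; mem=40
  op12 P0: load  L3 → S/I/S/S on L3; bus BusRd; mem=20
  op13 P1: load  L0 → I/S/S/S on L0; bus BusRd; mem=88
  op14 P3: load  L2 → I/I/S/S on L2; bus BusRd; mem=0
  op15 P1: load  L3 → S/S/S/S on L3; bus BusRd; mem=20
  op16 P3: store L1 := 85 → I/I/I/M on L1; bus BusRdX; mem=40
  op17 P3: load  L3 → S/S/S/S on L3; bus (none); mem=20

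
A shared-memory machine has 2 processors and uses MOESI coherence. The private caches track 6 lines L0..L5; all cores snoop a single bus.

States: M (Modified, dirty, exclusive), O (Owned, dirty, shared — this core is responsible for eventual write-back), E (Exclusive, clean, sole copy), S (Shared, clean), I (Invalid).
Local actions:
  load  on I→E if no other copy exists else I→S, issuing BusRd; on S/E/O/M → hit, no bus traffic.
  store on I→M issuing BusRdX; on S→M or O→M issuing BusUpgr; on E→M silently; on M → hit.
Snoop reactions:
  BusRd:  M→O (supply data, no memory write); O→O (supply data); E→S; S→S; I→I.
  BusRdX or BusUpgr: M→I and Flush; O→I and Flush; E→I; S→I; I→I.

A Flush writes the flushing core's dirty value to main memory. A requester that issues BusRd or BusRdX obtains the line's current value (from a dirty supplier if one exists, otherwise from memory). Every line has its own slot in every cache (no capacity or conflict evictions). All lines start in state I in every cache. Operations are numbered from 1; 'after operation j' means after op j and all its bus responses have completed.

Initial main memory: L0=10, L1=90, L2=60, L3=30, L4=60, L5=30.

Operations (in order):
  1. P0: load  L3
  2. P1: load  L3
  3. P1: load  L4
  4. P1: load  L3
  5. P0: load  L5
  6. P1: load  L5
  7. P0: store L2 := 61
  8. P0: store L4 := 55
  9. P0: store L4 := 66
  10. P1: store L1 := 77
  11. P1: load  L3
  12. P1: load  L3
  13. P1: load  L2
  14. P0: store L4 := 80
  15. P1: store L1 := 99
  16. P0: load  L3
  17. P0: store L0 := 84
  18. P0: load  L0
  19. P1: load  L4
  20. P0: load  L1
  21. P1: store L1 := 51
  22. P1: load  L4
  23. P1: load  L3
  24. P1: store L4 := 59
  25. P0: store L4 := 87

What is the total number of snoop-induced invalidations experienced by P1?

1. P0: load  L3  bus=[BusRd]  L3: P0=E P1=I  mem[L3]=30
2. P1: load  L3  bus=[BusRd]  L3: P0=S P1=S  mem[L3]=30
3. P1: load  L4  bus=[BusRd]  L4: P0=I P1=E  mem[L4]=60
4. P1: load  L3  bus=[-]  L3: P0=S P1=S  mem[L3]=30
5. P0: load  L5  bus=[BusRd]  L5: P0=E P1=I  mem[L5]=30
6. P1: load  L5  bus=[BusRd]  L5: P0=S P1=S  mem[L5]=30
7. P0: store L2 := 61  bus=[BusRdX]  L2: P0=M P1=I  mem[L2]=60
8. P0: store L4 := 55  bus=[BusRdX]  L4: P0=M P1=I  mem[L4]=60
9. P0: store L4 := 66  bus=[-]  L4: P0=M P1=I  mem[L4]=60
10. P1: store L1 := 77  bus=[BusRdX]  L1: P0=I P1=M  mem[L1]=90
11. P1: load  L3  bus=[-]  L3: P0=S P1=S  mem[L3]=30
12. P1: load  L3  bus=[-]  L3: P0=S P1=S  mem[L3]=30
13. P1: load  L2  bus=[BusRd]  L2: P0=O P1=S  mem[L2]=60
14. P0: store L4 := 80  bus=[-]  L4: P0=M P1=I  mem[L4]=60
15. P1: store L1 := 99  bus=[-]  L1: P0=I P1=M  mem[L1]=90
16. P0: load  L3  bus=[-]  L3: P0=S P1=S  mem[L3]=30
17. P0: store L0 := 84  bus=[BusRdX]  L0: P0=M P1=I  mem[L0]=10
18. P0: load  L0  bus=[-]  L0: P0=M P1=I  mem[L0]=10
19. P1: load  L4  bus=[BusRd]  L4: P0=O P1=S  mem[L4]=60
20. P0: load  L1  bus=[BusRd]  L1: P0=S P1=O  mem[L1]=90
21. P1: store L1 := 51  bus=[BusUpgr]  L1: P0=I P1=M  mem[L1]=90
22. P1: load  L4  bus=[-]  L4: P0=O P1=S  mem[L4]=60
23. P1: load  L3  bus=[-]  L3: P0=S P1=S  mem[L3]=30
24. P1: store L4 := 59  bus=[BusUpgr,Flush]  L4: P0=I P1=M  mem[L4]=80
25. P0: store L4 := 87  bus=[BusRdX,Flush]  L4: P0=M P1=I  mem[L4]=59

invalidations = 2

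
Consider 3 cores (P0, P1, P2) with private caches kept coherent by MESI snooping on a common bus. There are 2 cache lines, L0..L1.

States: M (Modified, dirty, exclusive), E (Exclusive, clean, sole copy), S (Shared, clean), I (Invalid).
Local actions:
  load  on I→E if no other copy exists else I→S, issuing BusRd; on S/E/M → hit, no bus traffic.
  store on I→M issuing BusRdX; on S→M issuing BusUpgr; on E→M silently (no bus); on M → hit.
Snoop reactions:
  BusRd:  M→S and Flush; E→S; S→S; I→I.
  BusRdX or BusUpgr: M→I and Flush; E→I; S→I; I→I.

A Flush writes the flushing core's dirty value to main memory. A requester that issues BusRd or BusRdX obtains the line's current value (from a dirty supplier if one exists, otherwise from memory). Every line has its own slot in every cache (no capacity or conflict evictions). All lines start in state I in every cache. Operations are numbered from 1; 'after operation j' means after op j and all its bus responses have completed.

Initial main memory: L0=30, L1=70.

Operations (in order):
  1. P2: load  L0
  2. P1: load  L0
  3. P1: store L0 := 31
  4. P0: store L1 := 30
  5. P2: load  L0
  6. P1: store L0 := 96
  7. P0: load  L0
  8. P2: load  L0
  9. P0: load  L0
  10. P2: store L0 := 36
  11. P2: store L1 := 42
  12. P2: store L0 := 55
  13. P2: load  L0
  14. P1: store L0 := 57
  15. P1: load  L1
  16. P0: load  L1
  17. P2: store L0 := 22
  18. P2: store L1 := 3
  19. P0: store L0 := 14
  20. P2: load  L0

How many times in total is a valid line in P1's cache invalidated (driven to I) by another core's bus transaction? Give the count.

1. P2: load  L0  bus=[BusRd]  L0: P0=I P1=I P2=E  mem[L0]=30
2. P1: load  L0  bus=[BusRd]  L0: P0=I P1=S P2=S  mem[L0]=30
3. P1: store L0 := 31  bus=[BusUpgr]  L0: P0=I P1=M P2=I  mem[L0]=30
4. P0: store L1 := 30  bus=[BusRdX]  L1: P0=M P1=I P2=I  mem[L1]=70
5. P2: load  L0  bus=[BusRd,Flush]  L0: P0=I P1=S P2=S  mem[L0]=31
6. P1: store L0 := 96  bus=[BusUpgr]  L0: P0=I P1=M P2=I  mem[L0]=31
7. P0: load  L0  bus=[BusRd,Flush]  L0: P0=S P1=S P2=I  mem[L0]=96
8. P2: load  L0  bus=[BusRd]  L0: P0=S P1=S P2=S  mem[L0]=96
9. P0: load  L0  bus=[-]  L0: P0=S P1=S P2=S  mem[L0]=96
10. P2: store L0 := 36  bus=[BusUpgr]  L0: P0=I P1=I P2=M  mem[L0]=96
11. P2: store L1 := 42  bus=[BusRdX,Flush]  L1: P0=I P1=I P2=M  mem[L1]=30
12. P2: store L0 := 55  bus=[-]  L0: P0=I P1=I P2=M  mem[L0]=96
13. P2: load  L0  bus=[-]  L0: P0=I P1=I P2=M  mem[L0]=96
14. P1: store L0 := 57  bus=[BusRdX,Flush]  L0: P0=I P1=M P2=I  mem[L0]=55
15. P1: load  L1  bus=[BusRd,Flush]  L1: P0=I P1=S P2=S  mem[L1]=42
16. P0: load  L1  bus=[BusRd]  L1: P0=S P1=S P2=S  mem[L1]=42
17. P2: store L0 := 22  bus=[BusRdX,Flush]  L0: P0=I P1=I P2=M  mem[L0]=57
18. P2: store L1 := 3  bus=[BusUpgr]  L1: P0=I P1=I P2=M  mem[L1]=42
19. P0: store L0 := 14  bus=[BusRdX,Flush]  L0: P0=M P1=I P2=I  mem[L0]=22
20. P2: load  L0  bus=[BusRd,Flush]  L0: P0=S P1=I P2=S  mem[L0]=14

invalidations = 3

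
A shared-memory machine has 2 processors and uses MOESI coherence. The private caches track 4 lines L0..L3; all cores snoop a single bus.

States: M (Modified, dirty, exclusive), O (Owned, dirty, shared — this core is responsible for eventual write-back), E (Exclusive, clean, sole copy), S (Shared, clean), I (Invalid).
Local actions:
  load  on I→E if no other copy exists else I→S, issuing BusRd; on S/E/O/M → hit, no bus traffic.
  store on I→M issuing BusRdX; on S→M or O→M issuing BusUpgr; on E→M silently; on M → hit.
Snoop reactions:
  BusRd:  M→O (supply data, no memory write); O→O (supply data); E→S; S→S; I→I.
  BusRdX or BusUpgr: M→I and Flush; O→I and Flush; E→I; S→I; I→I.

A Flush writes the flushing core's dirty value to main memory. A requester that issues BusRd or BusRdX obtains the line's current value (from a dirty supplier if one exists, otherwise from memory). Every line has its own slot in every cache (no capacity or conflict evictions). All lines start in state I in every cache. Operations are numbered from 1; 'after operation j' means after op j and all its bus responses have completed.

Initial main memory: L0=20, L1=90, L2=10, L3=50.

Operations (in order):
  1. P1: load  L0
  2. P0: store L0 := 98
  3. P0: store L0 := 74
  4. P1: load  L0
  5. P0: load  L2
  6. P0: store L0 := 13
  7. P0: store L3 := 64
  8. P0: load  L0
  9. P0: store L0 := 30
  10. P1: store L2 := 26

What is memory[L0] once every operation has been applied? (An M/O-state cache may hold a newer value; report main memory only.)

memory[L0] = 20

step 1: P1: load  L0  ⟶  IE  (L0)  txn=BusRd  M[L0]=20
step 2: P0: store L0 := 98  ⟶  MI  (L0)  txn=BusRdX  M[L0]=20
step 3: P0: store L0 := 74  ⟶  MI  (L0)  txn=∅  M[L0]=20
step 4: P1: load  L0  ⟶  OS  (L0)  txn=BusRd  M[L0]=20
step 5: P0: load  L2  ⟶  EI  (L2)  txn=BusRd  M[L2]=10
step 6: P0: store L0 := 13  ⟶  MI  (L0)  txn=BusUpgr  M[L0]=20
step 7: P0: store L3 := 64  ⟶  MI  (L3)  txn=BusRdX  M[L3]=50
step 8: P0: load  L0  ⟶  MI  (L0)  txn=∅  M[L0]=20
step 9: P0: store L0 := 30  ⟶  MI  (L0)  txn=∅  M[L0]=20
step 10: P1: store L2 := 26  ⟶  IM  (L2)  txn=BusRdX  M[L2]=10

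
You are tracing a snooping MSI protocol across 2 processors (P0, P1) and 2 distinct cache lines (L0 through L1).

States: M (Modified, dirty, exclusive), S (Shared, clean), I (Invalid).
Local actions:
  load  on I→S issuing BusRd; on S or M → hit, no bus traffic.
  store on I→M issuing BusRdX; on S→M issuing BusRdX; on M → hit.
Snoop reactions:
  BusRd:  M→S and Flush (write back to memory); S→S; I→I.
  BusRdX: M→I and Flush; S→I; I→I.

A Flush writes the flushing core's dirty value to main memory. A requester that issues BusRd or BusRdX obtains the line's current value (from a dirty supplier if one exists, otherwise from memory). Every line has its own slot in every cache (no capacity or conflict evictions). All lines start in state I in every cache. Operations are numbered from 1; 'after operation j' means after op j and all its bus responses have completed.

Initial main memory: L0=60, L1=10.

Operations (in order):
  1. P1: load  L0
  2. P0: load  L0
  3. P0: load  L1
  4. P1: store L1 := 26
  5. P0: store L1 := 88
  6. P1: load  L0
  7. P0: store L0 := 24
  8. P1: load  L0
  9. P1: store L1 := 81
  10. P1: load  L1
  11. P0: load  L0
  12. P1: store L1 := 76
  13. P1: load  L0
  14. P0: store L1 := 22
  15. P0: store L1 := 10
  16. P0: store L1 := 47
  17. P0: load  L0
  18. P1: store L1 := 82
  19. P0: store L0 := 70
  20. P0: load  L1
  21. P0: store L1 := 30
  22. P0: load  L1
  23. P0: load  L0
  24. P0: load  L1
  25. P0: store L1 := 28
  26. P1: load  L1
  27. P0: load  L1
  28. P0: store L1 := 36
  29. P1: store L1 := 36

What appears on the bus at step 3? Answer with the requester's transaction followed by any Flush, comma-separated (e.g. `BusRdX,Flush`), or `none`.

bus = BusRd

1. P1: load  L0  bus=[BusRd]  L0: P0=I P1=S  mem[L0]=60
2. P0: load  L0  bus=[BusRd]  L0: P0=S P1=S  mem[L0]=60
3. P0: load  L1  bus=[BusRd]  L1: P0=S P1=I  mem[L1]=10
4. P1: store L1 := 26  bus=[BusRdX]  L1: P0=I P1=M  mem[L1]=10
5. P0: store L1 := 88  bus=[BusRdX,Flush]  L1: P0=M P1=I  mem[L1]=26
6. P1: load  L0  bus=[-]  L0: P0=S P1=S  mem[L0]=60
7. P0: store L0 := 24  bus=[BusRdX]  L0: P0=M P1=I  mem[L0]=60
8. P1: load  L0  bus=[BusRd,Flush]  L0: P0=S P1=S  mem[L0]=24
9. P1: store L1 := 81  bus=[BusRdX,Flush]  L1: P0=I P1=M  mem[L1]=88
10. P1: load  L1  bus=[-]  L1: P0=I P1=M  mem[L1]=88
11. P0: load  L0  bus=[-]  L0: P0=S P1=S  mem[L0]=24
12. P1: store L1 := 76  bus=[-]  L1: P0=I P1=M  mem[L1]=88
13. P1: load  L0  bus=[-]  L0: P0=S P1=S  mem[L0]=24
14. P0: store L1 := 22  bus=[BusRdX,Flush]  L1: P0=M P1=I  mem[L1]=76
15. P0: store L1 := 10  bus=[-]  L1: P0=M P1=I  mem[L1]=76
16. P0: store L1 := 47  bus=[-]  L1: P0=M P1=I  mem[L1]=76
17. P0: load  L0  bus=[-]  L0: P0=S P1=S  mem[L0]=24
18. P1: store L1 := 82  bus=[BusRdX,Flush]  L1: P0=I P1=M  mem[L1]=47
19. P0: store L0 := 70  bus=[BusRdX]  L0: P0=M P1=I  mem[L0]=24
20. P0: load  L1  bus=[BusRd,Flush]  L1: P0=S P1=S  mem[L1]=82
21. P0: store L1 := 30  bus=[BusRdX]  L1: P0=M P1=I  mem[L1]=82
22. P0: load  L1  bus=[-]  L1: P0=M P1=I  mem[L1]=82
23. P0: load  L0  bus=[-]  L0: P0=M P1=I  mem[L0]=24
24. P0: load  L1  bus=[-]  L1: P0=M P1=I  mem[L1]=82
25. P0: store L1 := 28  bus=[-]  L1: P0=M P1=I  mem[L1]=82
26. P1: load  L1  bus=[BusRd,Flush]  L1: P0=S P1=S  mem[L1]=28
27. P0: load  L1  bus=[-]  L1: P0=S P1=S  mem[L1]=28
28. P0: store L1 := 36  bus=[BusRdX]  L1: P0=M P1=I  mem[L1]=28
29. P1: store L1 := 36  bus=[BusRdX,Flush]  L1: P0=I P1=M  mem[L1]=36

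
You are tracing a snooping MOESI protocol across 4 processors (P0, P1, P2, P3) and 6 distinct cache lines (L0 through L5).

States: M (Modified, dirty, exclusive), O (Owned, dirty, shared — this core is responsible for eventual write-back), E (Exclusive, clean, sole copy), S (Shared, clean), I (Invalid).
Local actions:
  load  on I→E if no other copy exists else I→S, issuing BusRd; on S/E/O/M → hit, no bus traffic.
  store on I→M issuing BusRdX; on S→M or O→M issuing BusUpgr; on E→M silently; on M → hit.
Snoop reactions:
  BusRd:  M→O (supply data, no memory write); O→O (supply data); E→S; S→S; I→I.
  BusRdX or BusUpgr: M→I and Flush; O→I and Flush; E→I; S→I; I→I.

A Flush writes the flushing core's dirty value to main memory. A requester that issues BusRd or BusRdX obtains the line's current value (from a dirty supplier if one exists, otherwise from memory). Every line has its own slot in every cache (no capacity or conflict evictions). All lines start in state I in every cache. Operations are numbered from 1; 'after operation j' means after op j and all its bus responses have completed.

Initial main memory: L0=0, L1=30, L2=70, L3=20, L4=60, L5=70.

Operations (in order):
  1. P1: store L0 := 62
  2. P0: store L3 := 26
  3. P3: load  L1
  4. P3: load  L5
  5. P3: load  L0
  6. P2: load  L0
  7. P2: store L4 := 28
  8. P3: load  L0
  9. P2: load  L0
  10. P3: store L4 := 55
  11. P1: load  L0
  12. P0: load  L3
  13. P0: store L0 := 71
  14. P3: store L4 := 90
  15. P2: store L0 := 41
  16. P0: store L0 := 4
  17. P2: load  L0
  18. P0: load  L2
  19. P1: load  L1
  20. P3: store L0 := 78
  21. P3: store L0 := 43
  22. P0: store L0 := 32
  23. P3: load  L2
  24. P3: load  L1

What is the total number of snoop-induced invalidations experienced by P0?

invalidations = 2

[1] P1: store L0 := 62 | P0:I, P1:M(62), P2:I, P3:I | bus: BusRdX
[2] P0: store L3 := 26 | P0:M(26), P1:I, P2:I, P3:I | bus: BusRdX
[3] P3: load  L1 | P0:I, P1:I, P2:I, P3:E(30) | bus: BusRd
[4] P3: load  L5 | P0:I, P1:I, P2:I, P3:E(70) | bus: BusRd
[5] P3: load  L0 | P0:I, P1:O(62), P2:I, P3:S(62) | bus: BusRd
[6] P2: load  L0 | P0:I, P1:O(62), P2:S(62), P3:S(62) | bus: BusRd
[7] P2: store L4 := 28 | P0:I, P1:I, P2:M(28), P3:I | bus: BusRdX
[8] P3: load  L0 | P0:I, P1:O(62), P2:S(62), P3:S(62) | bus: none
[9] P2: load  L0 | P0:I, P1:O(62), P2:S(62), P3:S(62) | bus: none
[10] P3: store L4 := 55 | P0:I, P1:I, P2:I, P3:M(55) | bus: BusRdX,Flush
[11] P1: load  L0 | P0:I, P1:O(62), P2:S(62), P3:S(62) | bus: none
[12] P0: load  L3 | P0:M(26), P1:I, P2:I, P3:I | bus: none
[13] P0: store L0 := 71 | P0:M(71), P1:I, P2:I, P3:I | bus: BusRdX,Flush
[14] P3: store L4 := 90 | P0:I, P1:I, P2:I, P3:M(90) | bus: none
[15] P2: store L0 := 41 | P0:I, P1:I, P2:M(41), P3:I | bus: BusRdX,Flush
[16] P0: store L0 := 4 | P0:M(4), P1:I, P2:I, P3:I | bus: BusRdX,Flush
[17] P2: load  L0 | P0:O(4), P1:I, P2:S(4), P3:I | bus: BusRd
[18] P0: load  L2 | P0:E(70), P1:I, P2:I, P3:I | bus: BusRd
[19] P1: load  L1 | P0:I, P1:S(30), P2:I, P3:S(30) | bus: BusRd
[20] P3: store L0 := 78 | P0:I, P1:I, P2:I, P3:M(78) | bus: BusRdX,Flush
[21] P3: store L0 := 43 | P0:I, P1:I, P2:I, P3:M(43) | bus: none
[22] P0: store L0 := 32 | P0:M(32), P1:I, P2:I, P3:I | bus: BusRdX,Flush
[23] P3: load  L2 | P0:S(70), P1:I, P2:I, P3:S(70) | bus: BusRd
[24] P3: load  L1 | P0:I, P1:S(30), P2:I, P3:S(30) | bus: none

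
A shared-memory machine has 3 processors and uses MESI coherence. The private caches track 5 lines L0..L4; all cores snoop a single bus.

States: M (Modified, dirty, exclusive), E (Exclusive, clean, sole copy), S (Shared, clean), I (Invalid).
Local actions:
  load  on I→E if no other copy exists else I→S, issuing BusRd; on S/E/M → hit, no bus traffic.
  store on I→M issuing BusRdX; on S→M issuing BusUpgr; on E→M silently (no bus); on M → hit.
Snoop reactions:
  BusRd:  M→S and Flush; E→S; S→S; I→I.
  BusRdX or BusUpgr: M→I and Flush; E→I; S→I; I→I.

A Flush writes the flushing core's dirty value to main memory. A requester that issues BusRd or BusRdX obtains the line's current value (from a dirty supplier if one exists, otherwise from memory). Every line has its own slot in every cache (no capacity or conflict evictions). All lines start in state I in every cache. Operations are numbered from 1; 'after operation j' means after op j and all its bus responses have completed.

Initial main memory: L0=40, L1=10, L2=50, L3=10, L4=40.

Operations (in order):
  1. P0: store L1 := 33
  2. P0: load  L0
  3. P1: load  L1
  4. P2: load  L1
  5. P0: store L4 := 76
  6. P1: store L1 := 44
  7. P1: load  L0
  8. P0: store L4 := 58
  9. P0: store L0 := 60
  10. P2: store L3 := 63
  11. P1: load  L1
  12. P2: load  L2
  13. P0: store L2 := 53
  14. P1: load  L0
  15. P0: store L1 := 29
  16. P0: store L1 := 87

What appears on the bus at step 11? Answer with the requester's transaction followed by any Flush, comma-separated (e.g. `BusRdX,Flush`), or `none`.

bus = none

step 1: P0: store L1 := 33  ⟶  MII  (L1)  txn=BusRdX  M[L1]=10
step 2: P0: load  L0  ⟶  EII  (L0)  txn=BusRd  M[L0]=40
step 3: P1: load  L1  ⟶  SSI  (L1)  txn=BusRd+Flush  M[L1]=33
step 4: P2: load  L1  ⟶  SSS  (L1)  txn=BusRd  M[L1]=33
step 5: P0: store L4 := 76  ⟶  MII  (L4)  txn=BusRdX  M[L4]=40
step 6: P1: store L1 := 44  ⟶  IMI  (L1)  txn=BusUpgr  M[L1]=33
step 7: P1: load  L0  ⟶  SSI  (L0)  txn=BusRd  M[L0]=40
step 8: P0: store L4 := 58  ⟶  MII  (L4)  txn=∅  M[L4]=40
step 9: P0: store L0 := 60  ⟶  MII  (L0)  txn=BusUpgr  M[L0]=40
step 10: P2: store L3 := 63  ⟶  IIM  (L3)  txn=BusRdX  M[L3]=10
step 11: P1: load  L1  ⟶  IMI  (L1)  txn=∅  M[L1]=33
step 12: P2: load  L2  ⟶  IIE  (L2)  txn=BusRd  M[L2]=50
step 13: P0: store L2 := 53  ⟶  MII  (L2)  txn=BusRdX  M[L2]=50
step 14: P1: load  L0  ⟶  SSI  (L0)  txn=BusRd+Flush  M[L0]=60
step 15: P0: store L1 := 29  ⟶  MII  (L1)  txn=BusRdX+Flush  M[L1]=44
step 16: P0: store L1 := 87  ⟶  MII  (L1)  txn=∅  M[L1]=44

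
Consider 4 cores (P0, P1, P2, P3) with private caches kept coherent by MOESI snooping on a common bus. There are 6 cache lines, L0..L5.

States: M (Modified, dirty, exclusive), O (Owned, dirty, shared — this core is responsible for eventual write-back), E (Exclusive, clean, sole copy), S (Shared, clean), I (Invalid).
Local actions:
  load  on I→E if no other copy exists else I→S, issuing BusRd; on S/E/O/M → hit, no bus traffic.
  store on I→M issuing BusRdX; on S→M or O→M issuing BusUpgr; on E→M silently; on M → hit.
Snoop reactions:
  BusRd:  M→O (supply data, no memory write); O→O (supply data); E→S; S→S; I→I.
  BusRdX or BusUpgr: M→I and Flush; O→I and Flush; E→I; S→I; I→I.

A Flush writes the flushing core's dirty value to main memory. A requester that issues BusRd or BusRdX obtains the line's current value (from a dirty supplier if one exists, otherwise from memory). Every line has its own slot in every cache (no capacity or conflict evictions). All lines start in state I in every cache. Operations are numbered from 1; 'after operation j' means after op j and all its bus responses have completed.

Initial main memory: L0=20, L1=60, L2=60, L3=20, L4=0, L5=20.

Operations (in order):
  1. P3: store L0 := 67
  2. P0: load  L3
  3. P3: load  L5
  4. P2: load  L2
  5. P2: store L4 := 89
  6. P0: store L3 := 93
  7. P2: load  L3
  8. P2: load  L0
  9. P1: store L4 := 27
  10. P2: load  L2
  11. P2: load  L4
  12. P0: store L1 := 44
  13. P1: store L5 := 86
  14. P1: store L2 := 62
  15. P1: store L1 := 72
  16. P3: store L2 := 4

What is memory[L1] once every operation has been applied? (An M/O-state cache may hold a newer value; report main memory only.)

step 1: P3: store L0 := 67  ⟶  IIIM  (L0)  txn=BusRdX  M[L0]=20
step 2: P0: load  L3  ⟶  EIII  (L3)  txn=BusRd  M[L3]=20
step 3: P3: load  L5  ⟶  IIIE  (L5)  txn=BusRd  M[L5]=20
step 4: P2: load  L2  ⟶  IIEI  (L2)  txn=BusRd  M[L2]=60
step 5: P2: store L4 := 89  ⟶  IIMI  (L4)  txn=BusRdX  M[L4]=0
step 6: P0: store L3 := 93  ⟶  MIII  (L3)  txn=∅  M[L3]=20
step 7: P2: load  L3  ⟶  OISI  (L3)  txn=BusRd  M[L3]=20
step 8: P2: load  L0  ⟶  IISO  (L0)  txn=BusRd  M[L0]=20
step 9: P1: store L4 := 27  ⟶  IMII  (L4)  txn=BusRdX+Flush  M[L4]=89
step 10: P2: load  L2  ⟶  IIEI  (L2)  txn=∅  M[L2]=60
step 11: P2: load  L4  ⟶  IOSI  (L4)  txn=BusRd  M[L4]=89
step 12: P0: store L1 := 44  ⟶  MIII  (L1)  txn=BusRdX  M[L1]=60
step 13: P1: store L5 := 86  ⟶  IMII  (L5)  txn=BusRdX  M[L5]=20
step 14: P1: store L2 := 62  ⟶  IMII  (L2)  txn=BusRdX  M[L2]=60
step 15: P1: store L1 := 72  ⟶  IMII  (L1)  txn=BusRdX+Flush  M[L1]=44
step 16: P3: store L2 := 4  ⟶  IIIM  (L2)  txn=BusRdX+Flush  M[L2]=62

memory[L1] = 44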